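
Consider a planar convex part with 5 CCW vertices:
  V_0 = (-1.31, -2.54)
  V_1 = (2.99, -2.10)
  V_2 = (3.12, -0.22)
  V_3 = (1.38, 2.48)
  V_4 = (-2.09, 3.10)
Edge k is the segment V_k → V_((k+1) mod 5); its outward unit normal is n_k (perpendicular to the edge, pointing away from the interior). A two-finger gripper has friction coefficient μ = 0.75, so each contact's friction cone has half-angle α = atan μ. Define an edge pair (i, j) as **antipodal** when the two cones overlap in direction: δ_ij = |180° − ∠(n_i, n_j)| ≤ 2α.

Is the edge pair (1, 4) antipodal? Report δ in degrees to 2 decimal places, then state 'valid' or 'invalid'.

δ = 11.83°, valid

α = atan 0.75 = 36.87°;  2α = 73.74°
edge 1: e_1 = (+0.13, +1.88);  n_1 = (+0.9976, -0.0690)
edge 4: e_4 = (+0.78, -5.64);  n_4 = (-0.9906, -0.1370)
∠(n_1, n_4) = 168.17°
δ = |180° − 168.17°| = 11.83°
11.83° ≤ 2α = 73.74°  →  valid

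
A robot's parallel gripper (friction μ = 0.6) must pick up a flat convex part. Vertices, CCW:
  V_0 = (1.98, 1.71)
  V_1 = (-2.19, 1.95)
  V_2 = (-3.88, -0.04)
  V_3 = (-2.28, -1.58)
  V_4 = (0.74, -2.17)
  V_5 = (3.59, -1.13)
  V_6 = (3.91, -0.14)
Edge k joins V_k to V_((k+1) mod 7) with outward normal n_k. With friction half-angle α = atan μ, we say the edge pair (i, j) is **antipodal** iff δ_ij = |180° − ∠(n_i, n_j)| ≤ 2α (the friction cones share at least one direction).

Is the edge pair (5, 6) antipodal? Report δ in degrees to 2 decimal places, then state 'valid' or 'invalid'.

δ = 115.88°, invalid

α = atan 0.6 = 30.96°;  2α = 61.93°
edge 5: e_5 = (+0.32, +0.99);  n_5 = (+0.9515, -0.3076)
edge 6: e_6 = (-1.93, +1.85);  n_6 = (+0.6920, +0.7219)
∠(n_5, n_6) = 64.12°
δ = |180° − 64.12°| = 115.88°
115.88° > 2α = 61.93°  →  invalid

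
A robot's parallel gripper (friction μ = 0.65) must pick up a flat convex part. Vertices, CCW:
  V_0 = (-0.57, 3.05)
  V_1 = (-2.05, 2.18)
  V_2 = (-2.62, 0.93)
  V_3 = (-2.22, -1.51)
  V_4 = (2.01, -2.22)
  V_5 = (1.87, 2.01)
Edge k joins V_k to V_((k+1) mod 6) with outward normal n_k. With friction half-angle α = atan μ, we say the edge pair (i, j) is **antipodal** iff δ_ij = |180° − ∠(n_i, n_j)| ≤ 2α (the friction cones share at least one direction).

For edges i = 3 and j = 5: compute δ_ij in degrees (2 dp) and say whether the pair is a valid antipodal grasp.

α = atan 0.65 = 33.02°;  2α = 66.05°
edge 3: e_3 = (+4.23, -0.71);  n_3 = (-0.1655, -0.9862)
edge 5: e_5 = (-2.44, +1.04);  n_5 = (+0.3921, +0.9199)
∠(n_3, n_5) = 166.44°
δ = |180° − 166.44°| = 13.56°
13.56° ≤ 2α = 66.05°  →  valid

δ = 13.56°, valid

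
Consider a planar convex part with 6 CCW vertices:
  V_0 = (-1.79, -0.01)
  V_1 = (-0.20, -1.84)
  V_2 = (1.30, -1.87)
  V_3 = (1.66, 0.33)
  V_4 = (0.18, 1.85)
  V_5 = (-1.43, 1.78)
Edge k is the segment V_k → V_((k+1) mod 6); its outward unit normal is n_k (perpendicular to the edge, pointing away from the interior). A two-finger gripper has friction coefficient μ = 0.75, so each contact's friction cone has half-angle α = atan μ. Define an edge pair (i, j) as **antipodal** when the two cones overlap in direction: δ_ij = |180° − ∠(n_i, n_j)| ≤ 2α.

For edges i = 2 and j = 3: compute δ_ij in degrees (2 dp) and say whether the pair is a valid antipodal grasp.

α = atan 0.75 = 36.87°;  2α = 73.74°
edge 2: e_2 = (+0.36, +2.20);  n_2 = (+0.9869, -0.1615)
edge 3: e_3 = (-1.48, +1.52);  n_3 = (+0.7165, +0.6976)
∠(n_2, n_3) = 53.53°
δ = |180° − 53.53°| = 126.47°
126.47° > 2α = 73.74°  →  invalid

δ = 126.47°, invalid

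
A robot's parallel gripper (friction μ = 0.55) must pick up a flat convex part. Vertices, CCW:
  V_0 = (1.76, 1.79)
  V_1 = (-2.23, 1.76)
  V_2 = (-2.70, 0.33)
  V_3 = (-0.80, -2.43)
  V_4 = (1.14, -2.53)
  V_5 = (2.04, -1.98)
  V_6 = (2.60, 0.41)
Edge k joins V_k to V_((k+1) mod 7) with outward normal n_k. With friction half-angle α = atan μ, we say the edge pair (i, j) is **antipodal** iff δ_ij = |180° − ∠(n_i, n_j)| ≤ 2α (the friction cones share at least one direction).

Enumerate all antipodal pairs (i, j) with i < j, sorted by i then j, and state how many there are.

α = atan 0.55 = 28.81°;  2α = 57.62°
n_0 = (-0.0075, +1.0000)
n_1 = (-0.9500, +0.3122)
n_2 = (-0.8237, -0.5670)
n_3 = (-0.0515, -0.9987)
n_4 = (+0.5215, -0.8533)
n_5 = (+0.9736, -0.2281)
n_6 = (+0.8542, +0.5199)
  (0,1): δ = 108.62°  ·
  (0,2): δ = 55.89°  ✓
  (0,3): δ = 3.38°  ✓
  (0,4): δ = 31.00°  ✓
  (0,5): δ = 76.38°  ·
  (0,6): δ = 120.90°  ·
  (1,2): δ = 127.26°  ·
  (1,3): δ = 74.76°  ·
  (1,4): δ = 40.38°  ✓
  (1,5): δ = 5.01°  ✓
  (1,6): δ = 49.52°  ✓
  (2,3): δ = 127.49°  ·
  (2,4): δ = 93.11°  ·
  (2,5): δ = 47.73°  ✓
  (2,6): δ = 3.22°  ✓
  (3,4): δ = 145.62°  ·
  (3,5): δ = 100.24°  ·
  (3,6): δ = 55.72°  ✓
  (4,5): δ = 134.62°  ·
  (4,6): δ = 90.10°  ·
  (5,6): δ = 135.48°  ·
antipodal pairs: 9

count = 9; pairs: (0,2), (0,3), (0,4), (1,4), (1,5), (1,6), (2,5), (2,6), (3,6)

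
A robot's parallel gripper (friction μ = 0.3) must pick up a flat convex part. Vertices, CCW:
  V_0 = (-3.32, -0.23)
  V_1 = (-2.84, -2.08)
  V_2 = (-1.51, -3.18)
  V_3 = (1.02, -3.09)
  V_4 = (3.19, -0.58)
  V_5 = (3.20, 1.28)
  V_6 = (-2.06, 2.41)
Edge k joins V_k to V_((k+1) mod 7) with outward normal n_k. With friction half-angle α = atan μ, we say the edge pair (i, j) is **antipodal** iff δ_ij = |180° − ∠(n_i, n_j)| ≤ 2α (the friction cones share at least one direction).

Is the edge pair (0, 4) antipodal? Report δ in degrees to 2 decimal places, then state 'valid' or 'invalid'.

δ = 14.85°, valid

α = atan 0.3 = 16.70°;  2α = 33.40°
edge 0: e_0 = (+0.48, -1.85);  n_0 = (-0.9679, -0.2511)
edge 4: e_4 = (+0.01, +1.86);  n_4 = (+1.0000, -0.0054)
∠(n_0, n_4) = 165.15°
δ = |180° − 165.15°| = 14.85°
14.85° ≤ 2α = 33.40°  →  valid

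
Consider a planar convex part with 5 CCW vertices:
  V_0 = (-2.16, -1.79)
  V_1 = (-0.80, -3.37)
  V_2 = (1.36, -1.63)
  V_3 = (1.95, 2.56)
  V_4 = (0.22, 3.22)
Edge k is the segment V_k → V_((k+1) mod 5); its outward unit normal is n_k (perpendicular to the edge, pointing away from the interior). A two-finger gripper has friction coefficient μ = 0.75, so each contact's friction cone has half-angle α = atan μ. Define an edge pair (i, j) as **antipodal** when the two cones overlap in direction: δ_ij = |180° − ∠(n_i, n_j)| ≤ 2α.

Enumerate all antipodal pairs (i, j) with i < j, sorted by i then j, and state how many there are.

count = 5; pairs: (0,2), (0,3), (1,3), (1,4), (2,4)

α = atan 0.75 = 36.87°;  2α = 73.74°
n_0 = (-0.7579, -0.6524)
n_1 = (+0.6273, -0.7788)
n_2 = (+0.9902, -0.1394)
n_3 = (+0.3564, +0.9343)
n_4 = (-0.9033, +0.4291)
  (0,1): δ = 91.87°  ·
  (0,2): δ = 48.74°  ✓
  (0,3): δ = 28.40°  ✓
  (0,4): δ = 113.87°  ·
  (1,2): δ = 136.87°  ·
  (1,3): δ = 59.74°  ✓
  (1,4): δ = 25.74°  ✓
  (2,3): δ = 102.87°  ·
  (2,4): δ = 17.39°  ✓
  (3,4): δ = 94.53°  ·
antipodal pairs: 5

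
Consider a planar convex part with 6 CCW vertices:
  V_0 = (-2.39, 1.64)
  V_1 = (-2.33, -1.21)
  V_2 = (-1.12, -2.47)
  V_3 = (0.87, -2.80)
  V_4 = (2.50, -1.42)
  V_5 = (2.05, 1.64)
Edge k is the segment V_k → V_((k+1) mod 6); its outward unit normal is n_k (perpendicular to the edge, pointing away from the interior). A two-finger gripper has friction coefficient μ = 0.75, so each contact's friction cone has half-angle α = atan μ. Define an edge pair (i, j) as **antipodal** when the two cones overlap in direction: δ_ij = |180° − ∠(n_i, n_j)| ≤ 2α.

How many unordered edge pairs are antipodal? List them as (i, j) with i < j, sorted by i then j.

count = 7; pairs: (0,3), (0,4), (1,4), (1,5), (2,4), (2,5), (3,5)

α = atan 0.75 = 36.87°;  2α = 73.74°
n_0 = (-0.9998, -0.0210)
n_1 = (-0.7213, -0.6927)
n_2 = (-0.1636, -0.9865)
n_3 = (+0.6462, -0.7632)
n_4 = (+0.9894, +0.1455)
n_5 = (+0.0000, +1.0000)
  (0,1): δ = 137.37°  ·
  (0,2): δ = 100.62°  ·
  (0,3): δ = 50.95°  ✓
  (0,4): δ = 7.16°  ✓
  (0,5): δ = 88.79°  ·
  (1,2): δ = 143.26°  ·
  (1,3): δ = 93.59°  ·
  (1,4): δ = 35.47°  ✓
  (1,5): δ = 46.16°  ✓
  (2,3): δ = 130.33°  ·
  (2,4): δ = 72.22°  ✓
  (2,5): δ = 9.42°  ✓
  (3,4): δ = 121.89°  ·
  (3,5): δ = 40.25°  ✓
  (4,5): δ = 98.37°  ·
antipodal pairs: 7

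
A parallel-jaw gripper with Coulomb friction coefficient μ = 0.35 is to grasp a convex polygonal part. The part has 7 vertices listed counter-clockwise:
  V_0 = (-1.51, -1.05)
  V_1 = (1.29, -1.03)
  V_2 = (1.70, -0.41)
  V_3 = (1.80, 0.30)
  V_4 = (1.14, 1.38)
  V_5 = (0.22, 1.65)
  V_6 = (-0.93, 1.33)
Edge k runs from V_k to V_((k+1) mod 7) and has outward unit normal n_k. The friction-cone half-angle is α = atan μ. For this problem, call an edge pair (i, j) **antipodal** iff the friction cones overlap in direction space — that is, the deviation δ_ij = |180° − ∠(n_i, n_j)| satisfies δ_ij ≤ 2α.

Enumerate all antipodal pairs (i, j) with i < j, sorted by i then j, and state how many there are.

count = 4; pairs: (0,4), (0,5), (1,6), (2,6)

α = atan 0.35 = 19.29°;  2α = 38.58°
n_0 = (+0.0071, -1.0000)
n_1 = (+0.8341, -0.5516)
n_2 = (+0.9902, -0.1395)
n_3 = (+0.8533, +0.5215)
n_4 = (+0.2816, +0.9595)
n_5 = (-0.2681, +0.9634)
n_6 = (-0.9716, +0.2368)
  (0,1): δ = 123.89°  ·
  (0,2): δ = 98.43°  ·
  (0,3): δ = 58.98°  ·
  (0,4): δ = 16.77°  ✓
  (0,5): δ = 15.14°  ✓
  (0,6): δ = 75.89°  ·
  (1,2): δ = 154.54°  ·
  (1,3): δ = 115.09°  ·
  (1,4): δ = 72.88°  ·
  (1,5): δ = 40.97°  ·
  (1,6): δ = 19.78°  ✓
  (2,3): δ = 140.55°  ·
  (2,4): δ = 98.34°  ·
  (2,5): δ = 66.43°  ·
  (2,6): δ = 5.68°  ✓
  (3,4): δ = 137.79°  ·
  (3,5): δ = 105.88°  ·
  (3,6): δ = 45.13°  ·
  (4,5): δ = 148.09°  ·
  (4,6): δ = 87.34°  ·
  (5,6): δ = 119.25°  ·
antipodal pairs: 4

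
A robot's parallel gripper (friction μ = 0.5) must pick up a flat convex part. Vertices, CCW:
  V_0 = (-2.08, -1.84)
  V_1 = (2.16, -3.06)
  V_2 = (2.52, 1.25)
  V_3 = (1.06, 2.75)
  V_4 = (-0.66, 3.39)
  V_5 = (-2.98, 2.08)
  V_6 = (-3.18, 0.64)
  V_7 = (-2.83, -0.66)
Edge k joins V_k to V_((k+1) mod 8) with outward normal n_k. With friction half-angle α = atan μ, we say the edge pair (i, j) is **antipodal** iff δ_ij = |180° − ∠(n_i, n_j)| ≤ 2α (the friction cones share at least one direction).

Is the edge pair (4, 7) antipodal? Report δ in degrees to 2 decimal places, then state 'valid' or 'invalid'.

δ = 87.01°, invalid

α = atan 0.5 = 26.57°;  2α = 53.13°
edge 4: e_4 = (-2.32, -1.31);  n_4 = (-0.4917, +0.8708)
edge 7: e_7 = (+0.75, -1.18);  n_7 = (-0.8440, -0.5364)
∠(n_4, n_7) = 92.99°
δ = |180° − 92.99°| = 87.01°
87.01° > 2α = 53.13°  →  invalid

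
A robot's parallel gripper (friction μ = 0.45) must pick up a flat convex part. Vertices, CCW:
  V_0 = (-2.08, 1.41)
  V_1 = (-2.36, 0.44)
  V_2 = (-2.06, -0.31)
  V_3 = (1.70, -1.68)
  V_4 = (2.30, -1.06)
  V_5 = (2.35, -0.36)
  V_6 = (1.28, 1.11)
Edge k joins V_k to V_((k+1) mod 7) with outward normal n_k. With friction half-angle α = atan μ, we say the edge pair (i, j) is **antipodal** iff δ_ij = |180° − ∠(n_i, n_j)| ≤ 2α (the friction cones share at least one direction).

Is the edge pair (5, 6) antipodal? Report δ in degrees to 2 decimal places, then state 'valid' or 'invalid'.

α = atan 0.45 = 24.23°;  2α = 48.46°
edge 5: e_5 = (-1.07, +1.47);  n_5 = (+0.8085, +0.5885)
edge 6: e_6 = (-3.36, +0.30);  n_6 = (+0.0889, +0.9960)
∠(n_5, n_6) = 48.85°
δ = |180° − 48.85°| = 131.15°
131.15° > 2α = 48.46°  →  invalid

δ = 131.15°, invalid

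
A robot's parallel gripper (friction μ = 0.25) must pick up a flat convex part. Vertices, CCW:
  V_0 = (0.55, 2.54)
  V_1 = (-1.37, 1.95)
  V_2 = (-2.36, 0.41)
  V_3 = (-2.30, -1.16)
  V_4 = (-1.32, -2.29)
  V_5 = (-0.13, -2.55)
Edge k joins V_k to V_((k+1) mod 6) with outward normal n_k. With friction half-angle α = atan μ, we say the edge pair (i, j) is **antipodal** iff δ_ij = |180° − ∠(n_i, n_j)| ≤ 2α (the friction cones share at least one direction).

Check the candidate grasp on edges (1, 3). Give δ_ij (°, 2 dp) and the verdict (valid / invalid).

α = atan 0.25 = 14.04°;  2α = 28.07°
edge 1: e_1 = (-0.99, -1.54);  n_1 = (-0.8412, +0.5408)
edge 3: e_3 = (+0.98, -1.13);  n_3 = (-0.7555, -0.6552)
∠(n_1, n_3) = 73.67°
δ = |180° − 73.67°| = 106.33°
106.33° > 2α = 28.07°  →  invalid

δ = 106.33°, invalid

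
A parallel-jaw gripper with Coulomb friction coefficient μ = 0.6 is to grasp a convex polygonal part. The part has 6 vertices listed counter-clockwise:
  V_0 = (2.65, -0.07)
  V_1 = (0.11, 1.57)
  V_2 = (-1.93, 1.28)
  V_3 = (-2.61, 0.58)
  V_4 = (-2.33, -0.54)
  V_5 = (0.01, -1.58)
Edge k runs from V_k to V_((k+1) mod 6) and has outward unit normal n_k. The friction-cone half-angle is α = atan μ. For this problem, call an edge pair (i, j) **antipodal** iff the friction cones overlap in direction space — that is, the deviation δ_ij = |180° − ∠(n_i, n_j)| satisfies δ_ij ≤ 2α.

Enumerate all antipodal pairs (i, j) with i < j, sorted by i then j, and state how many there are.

count = 5; pairs: (0,3), (0,4), (1,4), (1,5), (2,5)

α = atan 0.6 = 30.96°;  2α = 61.93°
n_0 = (+0.5424, +0.8401)
n_1 = (-0.1407, +0.9900)
n_2 = (-0.7173, +0.6968)
n_3 = (-0.9701, -0.2425)
n_4 = (-0.4061, -0.9138)
n_5 = (+0.4965, -0.8680)
  (0,1): δ = 139.06°  ·
  (0,2): δ = 101.32°  ·
  (0,3): δ = 43.11°  ✓
  (0,4): δ = 8.89°  ✓
  (0,5): δ = 62.62°  ·
  (1,2): δ = 142.26°  ·
  (1,3): δ = 84.05°  ·
  (1,4): δ = 32.05°  ✓
  (1,5): δ = 21.68°  ✓
  (2,3): δ = 121.79°  ·
  (2,4): δ = 69.79°  ·
  (2,5): δ = 16.06°  ✓
  (3,4): δ = 128.00°  ·
  (3,5): δ = 74.27°  ·
  (4,5): δ = 126.27°  ·
antipodal pairs: 5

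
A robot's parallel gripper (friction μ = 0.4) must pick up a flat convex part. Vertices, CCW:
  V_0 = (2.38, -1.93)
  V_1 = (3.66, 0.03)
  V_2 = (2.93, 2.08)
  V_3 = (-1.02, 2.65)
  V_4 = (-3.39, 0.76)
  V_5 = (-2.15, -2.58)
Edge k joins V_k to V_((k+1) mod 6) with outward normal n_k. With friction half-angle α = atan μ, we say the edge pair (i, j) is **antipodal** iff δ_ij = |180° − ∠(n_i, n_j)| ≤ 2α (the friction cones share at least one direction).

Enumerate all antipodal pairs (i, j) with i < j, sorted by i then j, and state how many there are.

count = 4; pairs: (0,3), (1,4), (2,5), (3,5)

α = atan 0.4 = 21.80°;  2α = 43.60°
n_0 = (+0.8373, -0.5468)
n_1 = (+0.9421, +0.3355)
n_2 = (+0.1428, +0.9897)
n_3 = (-0.6235, +0.7818)
n_4 = (-0.9375, -0.3480)
n_5 = (+0.1420, -0.9899)
  (0,1): δ = 127.25°  ·
  (0,2): δ = 65.06°  ·
  (0,3): δ = 18.28°  ✓
  (0,4): δ = 53.51°  ·
  (0,5): δ = 131.31°  ·
  (1,2): δ = 117.81°  ·
  (1,3): δ = 71.03°  ·
  (1,4): δ = 0.77°  ✓
  (1,5): δ = 78.56°  ·
  (2,3): δ = 133.22°  ·
  (2,4): δ = 61.42°  ·
  (2,5): δ = 16.38°  ✓
  (3,4): δ = 108.20°  ·
  (3,5): δ = 30.41°  ✓
  (4,5): δ = 102.20°  ·
antipodal pairs: 4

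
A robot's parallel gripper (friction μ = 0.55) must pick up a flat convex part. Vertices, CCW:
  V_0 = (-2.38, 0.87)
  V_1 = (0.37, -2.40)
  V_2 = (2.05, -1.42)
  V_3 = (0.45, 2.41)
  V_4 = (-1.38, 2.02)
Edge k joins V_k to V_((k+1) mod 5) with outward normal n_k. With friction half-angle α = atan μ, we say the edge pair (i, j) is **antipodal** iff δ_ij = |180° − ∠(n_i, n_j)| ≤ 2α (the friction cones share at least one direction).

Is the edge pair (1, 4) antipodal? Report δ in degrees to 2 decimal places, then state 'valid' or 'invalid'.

α = atan 0.55 = 28.81°;  2α = 57.62°
edge 1: e_1 = (+1.68, +0.98);  n_1 = (+0.5039, -0.8638)
edge 4: e_4 = (-1.00, -1.15);  n_4 = (-0.7546, +0.6562)
∠(n_1, n_4) = 161.27°
δ = |180° − 161.27°| = 18.73°
18.73° ≤ 2α = 57.62°  →  valid

δ = 18.73°, valid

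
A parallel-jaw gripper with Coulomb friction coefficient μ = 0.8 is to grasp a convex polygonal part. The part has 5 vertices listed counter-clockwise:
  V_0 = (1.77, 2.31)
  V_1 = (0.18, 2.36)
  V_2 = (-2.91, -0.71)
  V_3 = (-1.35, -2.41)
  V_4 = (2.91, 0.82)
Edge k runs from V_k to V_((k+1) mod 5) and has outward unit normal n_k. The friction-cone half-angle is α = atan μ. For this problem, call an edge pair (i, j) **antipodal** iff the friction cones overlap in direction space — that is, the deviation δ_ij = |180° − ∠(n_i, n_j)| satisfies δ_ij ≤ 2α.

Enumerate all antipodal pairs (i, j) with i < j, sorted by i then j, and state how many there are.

α = atan 0.8 = 38.66°;  2α = 77.32°
n_0 = (+0.0314, +0.9995)
n_1 = (-0.7048, +0.7094)
n_2 = (-0.7368, -0.6761)
n_3 = (+0.6042, -0.7968)
n_4 = (+0.7942, +0.6076)
  (0,1): δ = 133.38°  ·
  (0,2): δ = 45.66°  ✓
  (0,3): δ = 38.97°  ✓
  (0,4): δ = 129.22°  ·
  (1,2): δ = 92.27°  ·
  (1,3): δ = 7.64°  ✓
  (1,4): δ = 82.61°  ·
  (2,3): δ = 95.37°  ·
  (2,4): δ = 5.12°  ✓
  (3,4): δ = 89.75°  ·
antipodal pairs: 4

count = 4; pairs: (0,2), (0,3), (1,3), (2,4)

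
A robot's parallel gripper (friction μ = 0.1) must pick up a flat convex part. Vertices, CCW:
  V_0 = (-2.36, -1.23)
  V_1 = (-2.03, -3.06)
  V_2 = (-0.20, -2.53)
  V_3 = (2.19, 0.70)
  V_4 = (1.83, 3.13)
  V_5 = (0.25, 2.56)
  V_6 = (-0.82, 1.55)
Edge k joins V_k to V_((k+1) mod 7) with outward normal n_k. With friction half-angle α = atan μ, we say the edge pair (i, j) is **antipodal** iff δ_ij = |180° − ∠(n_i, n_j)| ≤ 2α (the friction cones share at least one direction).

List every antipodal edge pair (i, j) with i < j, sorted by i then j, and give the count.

α = atan 0.1 = 5.71°;  2α = 11.42°
n_0 = (-0.9841, -0.1775)
n_1 = (+0.2782, -0.9605)
n_2 = (+0.8039, -0.5948)
n_3 = (+0.9892, +0.1465)
n_4 = (-0.3394, +0.9407)
n_5 = (-0.6864, +0.7272)
n_6 = (-0.8748, +0.4846)
  (0,1): δ = 84.07°  ·
  (0,2): δ = 46.72°  ·
  (0,3): δ = 1.80°  ✓
  (0,4): δ = 99.62°  ·
  (0,5): δ = 123.13°  ·
  (0,6): δ = 140.79°  ·
  (1,2): δ = 142.65°  ·
  (1,3): δ = 97.72°  ·
  (1,4): δ = 3.69°  ✓
  (1,5): δ = 27.20°  ·
  (1,6): δ = 44.86°  ·
  (2,3): δ = 135.07°  ·
  (2,4): δ = 33.66°  ·
  (2,5): δ = 10.15°  ✓
  (2,6): δ = 7.51°  ✓
  (3,4): δ = 78.59°  ·
  (3,5): δ = 55.08°  ·
  (3,6): δ = 37.41°  ·
  (4,5): δ = 156.49°  ·
  (4,6): δ = 138.82°  ·
  (5,6): δ = 162.33°  ·
antipodal pairs: 4

count = 4; pairs: (0,3), (1,4), (2,5), (2,6)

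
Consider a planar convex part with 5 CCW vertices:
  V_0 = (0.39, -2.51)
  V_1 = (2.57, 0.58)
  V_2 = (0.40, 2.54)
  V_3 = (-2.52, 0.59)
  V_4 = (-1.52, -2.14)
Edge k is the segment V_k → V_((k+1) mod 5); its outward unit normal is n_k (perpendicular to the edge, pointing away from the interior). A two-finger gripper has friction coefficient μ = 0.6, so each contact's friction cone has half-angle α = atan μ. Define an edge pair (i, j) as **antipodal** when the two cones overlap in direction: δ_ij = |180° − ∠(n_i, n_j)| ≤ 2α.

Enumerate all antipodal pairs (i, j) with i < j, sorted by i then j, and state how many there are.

count = 5; pairs: (0,2), (0,3), (1,3), (1,4), (2,4)

α = atan 0.6 = 30.96°;  2α = 61.93°
n_0 = (+0.8171, -0.5765)
n_1 = (+0.6703, +0.7421)
n_2 = (-0.5554, +0.8316)
n_3 = (-0.9390, -0.3440)
n_4 = (-0.1902, -0.9817)
  (0,1): δ = 96.89°  ·
  (0,2): δ = 21.06°  ✓
  (0,3): δ = 55.32°  ✓
  (0,4): δ = 114.24°  ·
  (1,2): δ = 104.18°  ·
  (1,3): δ = 27.79°  ✓
  (1,4): δ = 31.13°  ✓
  (2,3): δ = 103.62°  ·
  (2,4): δ = 44.70°  ✓
  (3,4): δ = 121.08°  ·
antipodal pairs: 5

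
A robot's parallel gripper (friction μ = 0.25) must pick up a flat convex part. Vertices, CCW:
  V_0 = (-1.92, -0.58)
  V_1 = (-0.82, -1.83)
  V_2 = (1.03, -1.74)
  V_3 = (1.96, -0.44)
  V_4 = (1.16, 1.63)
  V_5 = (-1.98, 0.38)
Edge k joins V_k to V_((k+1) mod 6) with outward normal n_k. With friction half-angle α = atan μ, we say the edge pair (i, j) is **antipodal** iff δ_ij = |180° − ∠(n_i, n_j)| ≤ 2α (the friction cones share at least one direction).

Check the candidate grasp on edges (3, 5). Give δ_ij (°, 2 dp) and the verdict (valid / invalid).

α = atan 0.25 = 14.04°;  2α = 28.07°
edge 3: e_3 = (-0.80, +2.07);  n_3 = (+0.9328, +0.3605)
edge 5: e_5 = (+0.06, -0.96);  n_5 = (-0.9981, -0.0624)
∠(n_3, n_5) = 162.45°
δ = |180° − 162.45°| = 17.55°
17.55° ≤ 2α = 28.07°  →  valid

δ = 17.55°, valid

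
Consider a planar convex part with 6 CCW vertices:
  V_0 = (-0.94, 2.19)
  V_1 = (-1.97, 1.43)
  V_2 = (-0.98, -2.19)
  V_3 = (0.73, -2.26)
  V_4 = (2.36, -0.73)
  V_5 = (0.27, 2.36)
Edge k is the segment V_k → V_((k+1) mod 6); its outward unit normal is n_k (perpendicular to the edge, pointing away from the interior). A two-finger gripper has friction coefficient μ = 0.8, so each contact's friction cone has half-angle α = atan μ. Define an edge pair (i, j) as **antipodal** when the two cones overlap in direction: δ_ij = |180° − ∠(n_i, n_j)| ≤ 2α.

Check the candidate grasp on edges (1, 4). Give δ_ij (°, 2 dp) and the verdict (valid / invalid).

α = atan 0.8 = 38.66°;  2α = 77.32°
edge 1: e_1 = (+0.99, -3.62);  n_1 = (-0.9646, -0.2638)
edge 4: e_4 = (-2.09, +3.09);  n_4 = (+0.8283, +0.5603)
∠(n_1, n_4) = 161.22°
δ = |180° − 161.22°| = 18.78°
18.78° ≤ 2α = 77.32°  →  valid

δ = 18.78°, valid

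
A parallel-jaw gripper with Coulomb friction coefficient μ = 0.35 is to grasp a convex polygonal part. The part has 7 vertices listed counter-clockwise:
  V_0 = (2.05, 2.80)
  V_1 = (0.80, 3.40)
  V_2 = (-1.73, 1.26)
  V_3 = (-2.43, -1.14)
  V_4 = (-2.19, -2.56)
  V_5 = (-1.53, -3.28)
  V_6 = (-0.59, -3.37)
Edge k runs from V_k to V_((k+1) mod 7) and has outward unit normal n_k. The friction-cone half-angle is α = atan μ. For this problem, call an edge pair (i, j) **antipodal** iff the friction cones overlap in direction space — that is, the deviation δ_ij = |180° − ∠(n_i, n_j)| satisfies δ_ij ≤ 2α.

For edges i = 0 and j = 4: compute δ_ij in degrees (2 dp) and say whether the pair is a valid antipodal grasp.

α = atan 0.35 = 19.29°;  2α = 38.58°
edge 0: e_0 = (-1.25, +0.60);  n_0 = (+0.4327, +0.9015)
edge 4: e_4 = (+0.66, -0.72);  n_4 = (-0.7372, -0.6757)
∠(n_0, n_4) = 158.15°
δ = |180° − 158.15°| = 21.85°
21.85° ≤ 2α = 38.58°  →  valid

δ = 21.85°, valid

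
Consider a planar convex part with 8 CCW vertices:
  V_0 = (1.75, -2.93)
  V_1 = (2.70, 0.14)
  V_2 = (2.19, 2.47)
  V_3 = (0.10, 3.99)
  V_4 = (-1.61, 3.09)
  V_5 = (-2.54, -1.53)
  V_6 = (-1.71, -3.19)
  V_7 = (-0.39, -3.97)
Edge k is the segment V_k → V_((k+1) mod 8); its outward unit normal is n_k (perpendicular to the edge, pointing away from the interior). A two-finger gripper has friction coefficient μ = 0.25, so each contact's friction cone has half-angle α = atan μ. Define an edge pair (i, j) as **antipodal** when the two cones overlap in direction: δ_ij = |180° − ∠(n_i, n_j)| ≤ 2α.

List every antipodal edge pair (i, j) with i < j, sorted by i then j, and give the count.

count = 6; pairs: (0,4), (1,4), (1,5), (2,5), (2,6), (3,7)

α = atan 0.25 = 14.04°;  2α = 28.07°
n_0 = (+0.9553, -0.2956)
n_1 = (+0.9769, +0.2138)
n_2 = (+0.5882, +0.8087)
n_3 = (-0.4657, +0.8849)
n_4 = (-0.9803, +0.1973)
n_5 = (-0.8944, -0.4472)
n_6 = (-0.5087, -0.8609)
n_7 = (+0.4371, -0.8994)
  (0,1): δ = 150.46°  ·
  (0,2): δ = 108.83°  ·
  (0,3): δ = 45.05°  ·
  (0,4): δ = 5.81°  ✓
  (0,5): δ = 43.76°  ·
  (0,6): δ = 76.62°  ·
  (0,7): δ = 133.11°  ·
  (1,2): δ = 138.37°  ·
  (1,3): δ = 74.59°  ·
  (1,4): δ = 23.73°  ✓
  (1,5): δ = 14.22°  ✓
  (1,6): δ = 47.07°  ·
  (1,7): δ = 103.57°  ·
  (2,3): δ = 116.21°  ·
  (2,4): δ = 65.35°  ·
  (2,5): δ = 27.41°  ✓
  (2,6): δ = 5.45°  ✓
  (2,7): δ = 61.95°  ·
  (3,4): δ = 129.14°  ·
  (3,5): δ = 91.19°  ·
  (3,6): δ = 58.34°  ·
  (3,7): δ = 1.84°  ✓
  (4,5): δ = 142.05°  ·
  (4,6): δ = 109.20°  ·
  (4,7): δ = 52.70°  ·
  (5,6): δ = 147.14°  ·
  (5,7): δ = 90.65°  ·
  (6,7): δ = 123.50°  ·
antipodal pairs: 6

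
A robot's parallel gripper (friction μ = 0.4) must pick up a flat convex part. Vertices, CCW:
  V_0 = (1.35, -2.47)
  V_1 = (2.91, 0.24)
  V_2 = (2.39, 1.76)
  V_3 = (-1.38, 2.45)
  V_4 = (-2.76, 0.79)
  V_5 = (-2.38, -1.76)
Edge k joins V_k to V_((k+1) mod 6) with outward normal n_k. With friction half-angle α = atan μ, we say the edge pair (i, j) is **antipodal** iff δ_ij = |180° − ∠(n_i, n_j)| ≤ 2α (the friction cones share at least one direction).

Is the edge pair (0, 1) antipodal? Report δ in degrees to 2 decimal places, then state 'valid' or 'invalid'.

δ = 131.19°, invalid

α = atan 0.4 = 21.80°;  2α = 43.60°
edge 0: e_0 = (+1.56, +2.71);  n_0 = (+0.8667, -0.4989)
edge 1: e_1 = (-0.52, +1.52);  n_1 = (+0.9462, +0.3237)
∠(n_0, n_1) = 48.81°
δ = |180° − 48.81°| = 131.19°
131.19° > 2α = 43.60°  →  invalid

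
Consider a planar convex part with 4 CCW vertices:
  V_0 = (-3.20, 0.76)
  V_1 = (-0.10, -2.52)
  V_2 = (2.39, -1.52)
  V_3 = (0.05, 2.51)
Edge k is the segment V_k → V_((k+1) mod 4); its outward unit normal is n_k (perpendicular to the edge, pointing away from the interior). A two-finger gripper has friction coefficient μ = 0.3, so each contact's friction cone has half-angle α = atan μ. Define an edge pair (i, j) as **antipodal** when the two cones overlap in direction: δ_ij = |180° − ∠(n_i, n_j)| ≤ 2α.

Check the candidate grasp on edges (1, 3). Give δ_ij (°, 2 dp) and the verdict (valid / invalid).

δ = 6.42°, valid

α = atan 0.3 = 16.70°;  2α = 33.40°
edge 1: e_1 = (+2.49, +1.00);  n_1 = (+0.3727, -0.9280)
edge 3: e_3 = (-3.25, -1.75);  n_3 = (-0.4741, +0.8805)
∠(n_1, n_3) = 173.58°
δ = |180° − 173.58°| = 6.42°
6.42° ≤ 2α = 33.40°  →  valid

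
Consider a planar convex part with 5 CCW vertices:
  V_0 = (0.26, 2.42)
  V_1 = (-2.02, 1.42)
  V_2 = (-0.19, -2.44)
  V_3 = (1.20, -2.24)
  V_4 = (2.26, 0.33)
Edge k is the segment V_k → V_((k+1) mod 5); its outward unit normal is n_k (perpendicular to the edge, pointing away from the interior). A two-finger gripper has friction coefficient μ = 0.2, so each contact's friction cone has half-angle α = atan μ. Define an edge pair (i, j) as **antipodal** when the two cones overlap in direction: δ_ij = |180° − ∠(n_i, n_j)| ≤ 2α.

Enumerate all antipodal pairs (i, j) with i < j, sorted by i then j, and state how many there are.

α = atan 0.2 = 11.31°;  2α = 22.62°
n_0 = (-0.4017, +0.9158)
n_1 = (-0.9036, -0.4284)
n_2 = (+0.1424, -0.9898)
n_3 = (+0.9245, -0.3813)
n_4 = (+0.7225, +0.6914)
  (0,1): δ = 88.32°  ·
  (0,2): δ = 15.49°  ✓
  (0,3): δ = 43.90°  ·
  (0,4): δ = 110.06°  ·
  (1,2): δ = 107.18°  ·
  (1,3): δ = 47.78°  ·
  (1,4): δ = 18.37°  ✓
  (2,3): δ = 120.60°  ·
  (2,4): δ = 54.45°  ·
  (3,4): δ = 113.85°  ·
antipodal pairs: 2

count = 2; pairs: (0,2), (1,4)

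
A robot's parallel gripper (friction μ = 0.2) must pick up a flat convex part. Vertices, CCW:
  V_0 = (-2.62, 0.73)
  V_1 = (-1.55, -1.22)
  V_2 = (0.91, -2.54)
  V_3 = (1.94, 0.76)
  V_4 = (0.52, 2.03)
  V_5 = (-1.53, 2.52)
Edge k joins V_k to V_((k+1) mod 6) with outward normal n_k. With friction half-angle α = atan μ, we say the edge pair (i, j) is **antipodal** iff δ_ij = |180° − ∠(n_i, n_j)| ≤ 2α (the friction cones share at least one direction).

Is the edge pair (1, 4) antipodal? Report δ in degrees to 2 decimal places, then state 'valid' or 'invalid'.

δ = 14.77°, valid

α = atan 0.2 = 11.31°;  2α = 22.62°
edge 1: e_1 = (+2.46, -1.32);  n_1 = (-0.4728, -0.8812)
edge 4: e_4 = (-2.05, +0.49);  n_4 = (+0.2325, +0.9726)
∠(n_1, n_4) = 165.23°
δ = |180° − 165.23°| = 14.77°
14.77° ≤ 2α = 22.62°  →  valid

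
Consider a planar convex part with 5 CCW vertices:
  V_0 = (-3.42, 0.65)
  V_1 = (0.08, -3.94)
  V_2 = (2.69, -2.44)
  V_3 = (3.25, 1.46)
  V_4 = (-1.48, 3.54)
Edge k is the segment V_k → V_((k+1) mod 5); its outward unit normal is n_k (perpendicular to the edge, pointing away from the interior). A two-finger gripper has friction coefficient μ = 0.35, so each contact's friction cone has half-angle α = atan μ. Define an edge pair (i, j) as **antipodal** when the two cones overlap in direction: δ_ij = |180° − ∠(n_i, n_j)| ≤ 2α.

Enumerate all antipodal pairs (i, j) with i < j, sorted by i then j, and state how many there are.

count = 3; pairs: (0,3), (1,4), (2,4)

α = atan 0.35 = 19.29°;  2α = 38.58°
n_0 = (-0.7952, -0.6064)
n_1 = (+0.4983, -0.8670)
n_2 = (+0.9898, -0.1421)
n_3 = (+0.4025, +0.9154)
n_4 = (-0.8303, +0.5573)
  (0,1): δ = 97.44°  ·
  (0,2): δ = 45.50°  ·
  (0,3): δ = 28.94°  ✓
  (0,4): δ = 108.80°  ·
  (1,2): δ = 128.06°  ·
  (1,3): δ = 53.62°  ·
  (1,4): δ = 26.24°  ✓
  (2,3): δ = 105.57°  ·
  (2,4): δ = 25.70°  ✓
  (3,4): δ = 100.14°  ·
antipodal pairs: 3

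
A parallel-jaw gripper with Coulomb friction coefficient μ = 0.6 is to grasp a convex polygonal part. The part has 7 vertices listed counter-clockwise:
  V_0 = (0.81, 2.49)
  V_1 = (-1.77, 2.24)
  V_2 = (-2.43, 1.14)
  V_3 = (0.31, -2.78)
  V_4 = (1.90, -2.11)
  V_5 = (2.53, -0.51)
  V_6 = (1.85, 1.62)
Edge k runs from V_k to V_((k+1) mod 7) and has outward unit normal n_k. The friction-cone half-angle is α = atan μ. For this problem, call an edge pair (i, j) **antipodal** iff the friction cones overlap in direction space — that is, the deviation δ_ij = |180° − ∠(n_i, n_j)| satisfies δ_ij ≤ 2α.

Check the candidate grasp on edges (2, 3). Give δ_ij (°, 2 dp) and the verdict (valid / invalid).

α = atan 0.6 = 30.96°;  2α = 61.93°
edge 2: e_2 = (+2.74, -3.92);  n_2 = (-0.8196, -0.5729)
edge 3: e_3 = (+1.59, +0.67);  n_3 = (+0.3883, -0.9215)
∠(n_2, n_3) = 77.90°
δ = |180° − 77.90°| = 102.10°
102.10° > 2α = 61.93°  →  invalid

δ = 102.10°, invalid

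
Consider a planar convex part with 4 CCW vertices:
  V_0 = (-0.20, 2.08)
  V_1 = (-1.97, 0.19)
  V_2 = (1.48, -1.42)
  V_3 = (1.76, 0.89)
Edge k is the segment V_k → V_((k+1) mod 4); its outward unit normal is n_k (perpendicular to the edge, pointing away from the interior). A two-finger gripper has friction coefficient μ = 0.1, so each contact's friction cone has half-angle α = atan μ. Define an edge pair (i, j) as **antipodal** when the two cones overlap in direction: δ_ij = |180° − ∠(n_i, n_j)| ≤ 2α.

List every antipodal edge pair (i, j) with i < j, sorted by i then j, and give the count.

count = 1; pairs: (1,3)

α = atan 0.1 = 5.71°;  2α = 11.42°
n_0 = (-0.7299, +0.6836)
n_1 = (-0.4229, -0.9062)
n_2 = (+0.9927, -0.1203)
n_3 = (+0.5190, +0.8548)
  (0,1): δ = 71.89°  ·
  (0,2): δ = 36.21°  ·
  (0,3): δ = 101.86°  ·
  (1,2): δ = 71.89°  ·
  (1,3): δ = 6.25°  ✓
  (2,3): δ = 114.35°  ·
antipodal pairs: 1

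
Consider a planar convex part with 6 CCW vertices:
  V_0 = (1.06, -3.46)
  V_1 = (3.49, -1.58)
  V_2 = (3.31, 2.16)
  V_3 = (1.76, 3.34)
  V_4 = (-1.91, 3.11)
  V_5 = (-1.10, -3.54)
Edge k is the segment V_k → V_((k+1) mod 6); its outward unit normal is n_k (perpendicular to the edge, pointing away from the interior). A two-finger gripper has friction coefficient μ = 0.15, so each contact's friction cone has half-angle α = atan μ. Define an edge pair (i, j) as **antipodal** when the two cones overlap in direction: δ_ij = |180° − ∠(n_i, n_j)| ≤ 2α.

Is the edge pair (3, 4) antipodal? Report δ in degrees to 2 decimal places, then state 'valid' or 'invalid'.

α = atan 0.15 = 8.53°;  2α = 17.06°
edge 3: e_3 = (-3.67, -0.23);  n_3 = (-0.0625, +0.9980)
edge 4: e_4 = (+0.81, -6.65);  n_4 = (-0.9927, -0.1209)
∠(n_3, n_4) = 93.36°
δ = |180° − 93.36°| = 86.64°
86.64° > 2α = 17.06°  →  invalid

δ = 86.64°, invalid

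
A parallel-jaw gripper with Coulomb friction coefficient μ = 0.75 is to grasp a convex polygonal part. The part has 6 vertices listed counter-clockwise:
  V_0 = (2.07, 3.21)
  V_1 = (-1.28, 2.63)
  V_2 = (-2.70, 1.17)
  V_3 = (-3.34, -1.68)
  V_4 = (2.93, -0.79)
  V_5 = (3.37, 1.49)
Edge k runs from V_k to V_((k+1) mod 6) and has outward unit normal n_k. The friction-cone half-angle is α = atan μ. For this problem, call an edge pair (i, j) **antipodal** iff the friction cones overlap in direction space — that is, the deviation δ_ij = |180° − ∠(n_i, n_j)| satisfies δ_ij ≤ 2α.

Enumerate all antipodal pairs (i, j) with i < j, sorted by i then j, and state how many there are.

α = atan 0.75 = 36.87°;  2α = 73.74°
n_0 = (-0.1706, +0.9853)
n_1 = (-0.7169, +0.6972)
n_2 = (-0.9757, +0.2191)
n_3 = (+0.1405, -0.9901)
n_4 = (+0.9819, -0.1895)
n_5 = (+0.7978, +0.6030)
  (0,1): δ = 144.03°  ·
  (0,2): δ = 112.48°  ·
  (0,3): δ = 1.74°  ✓
  (0,4): δ = 69.25°  ✓
  (0,5): δ = 117.26°  ·
  (1,2): δ = 148.45°  ·
  (1,3): δ = 37.72°  ✓
  (1,4): δ = 33.28°  ✓
  (1,5): δ = 81.29°  ·
  (2,3): δ = 69.26°  ✓
  (2,4): δ = 1.73°  ✓
  (2,5): δ = 49.74°  ✓
  (3,4): δ = 109.00°  ·
  (3,5): δ = 61.00°  ✓
  (4,5): δ = 131.99°  ·
antipodal pairs: 8

count = 8; pairs: (0,3), (0,4), (1,3), (1,4), (2,3), (2,4), (2,5), (3,5)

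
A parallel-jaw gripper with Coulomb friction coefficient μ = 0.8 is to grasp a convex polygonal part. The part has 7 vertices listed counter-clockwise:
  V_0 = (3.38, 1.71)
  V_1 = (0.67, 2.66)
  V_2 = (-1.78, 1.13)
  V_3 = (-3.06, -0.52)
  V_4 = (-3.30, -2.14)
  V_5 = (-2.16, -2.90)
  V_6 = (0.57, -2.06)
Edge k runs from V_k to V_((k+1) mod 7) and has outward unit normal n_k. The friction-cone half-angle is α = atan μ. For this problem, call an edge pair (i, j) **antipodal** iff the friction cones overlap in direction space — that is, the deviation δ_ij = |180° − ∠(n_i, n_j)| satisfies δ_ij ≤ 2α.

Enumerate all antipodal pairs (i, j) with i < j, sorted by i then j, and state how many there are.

count = 10; pairs: (0,4), (0,5), (0,6), (1,4), (1,5), (1,6), (2,5), (2,6), (3,5), (3,6)

α = atan 0.8 = 38.66°;  2α = 77.32°
n_0 = (+0.3308, +0.9437)
n_1 = (-0.5297, +0.8482)
n_2 = (-0.7901, +0.6129)
n_3 = (-0.9892, +0.1465)
n_4 = (-0.5547, -0.8321)
n_5 = (+0.2941, -0.9558)
n_6 = (+0.8018, -0.5976)
  (0,1): δ = 128.70°  ·
  (0,2): δ = 108.48°  ·
  (0,3): δ = 79.11°  ·
  (0,4): δ = 14.37°  ✓
  (0,5): δ = 36.42°  ✓
  (0,6): δ = 72.62°  ✓
  (1,2): δ = 159.79°  ·
  (1,3): δ = 130.41°  ·
  (1,4): δ = 65.67°  ✓
  (1,5): δ = 14.88°  ✓
  (1,6): δ = 21.32°  ✓
  (2,3): δ = 150.62°  ·
  (2,4): δ = 85.89°  ·
  (2,5): δ = 35.09°  ✓
  (2,6): δ = 1.10°  ✓
  (3,4): δ = 115.26°  ·
  (3,5): δ = 64.47°  ✓
  (3,6): δ = 28.27°  ✓
  (4,5): δ = 129.21°  ·
  (4,6): δ = 93.01°  ·
  (5,6): δ = 143.80°  ·
antipodal pairs: 10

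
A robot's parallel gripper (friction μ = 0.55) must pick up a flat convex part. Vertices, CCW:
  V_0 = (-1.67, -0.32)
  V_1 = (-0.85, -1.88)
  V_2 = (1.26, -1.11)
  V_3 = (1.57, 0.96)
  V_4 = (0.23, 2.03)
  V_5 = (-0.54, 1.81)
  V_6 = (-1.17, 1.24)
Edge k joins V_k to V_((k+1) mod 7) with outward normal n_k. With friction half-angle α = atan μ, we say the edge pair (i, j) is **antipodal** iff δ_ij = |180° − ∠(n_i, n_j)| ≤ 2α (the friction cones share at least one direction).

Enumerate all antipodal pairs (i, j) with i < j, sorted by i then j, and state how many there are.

α = atan 0.55 = 28.81°;  2α = 57.62°
n_0 = (-0.8852, -0.4653)
n_1 = (+0.3428, -0.9394)
n_2 = (+0.9890, -0.1481)
n_3 = (+0.6240, +0.7814)
n_4 = (-0.2747, +0.9615)
n_5 = (-0.6709, +0.7415)
n_6 = (-0.9523, +0.3052)
  (0,1): δ = 97.68°  ·
  (0,2): δ = 36.25°  ✓
  (0,3): δ = 23.66°  ✓
  (0,4): δ = 78.22°  ·
  (0,5): δ = 104.41°  ·
  (0,6): δ = 134.50°  ·
  (1,2): δ = 118.57°  ·
  (1,3): δ = 58.66°  ·
  (1,4): δ = 4.10°  ✓
  (1,5): δ = 22.09°  ✓
  (1,6): δ = 52.18°  ✓
  (2,3): δ = 120.09°  ·
  (2,4): δ = 65.54°  ·
  (2,5): δ = 39.35°  ✓
  (2,6): δ = 9.25°  ✓
  (3,4): δ = 125.45°  ·
  (3,5): δ = 99.25°  ·
  (3,6): δ = 69.16°  ·
  (4,5): δ = 153.81°  ·
  (4,6): δ = 123.72°  ·
  (5,6): δ = 149.91°  ·
antipodal pairs: 7

count = 7; pairs: (0,2), (0,3), (1,4), (1,5), (1,6), (2,5), (2,6)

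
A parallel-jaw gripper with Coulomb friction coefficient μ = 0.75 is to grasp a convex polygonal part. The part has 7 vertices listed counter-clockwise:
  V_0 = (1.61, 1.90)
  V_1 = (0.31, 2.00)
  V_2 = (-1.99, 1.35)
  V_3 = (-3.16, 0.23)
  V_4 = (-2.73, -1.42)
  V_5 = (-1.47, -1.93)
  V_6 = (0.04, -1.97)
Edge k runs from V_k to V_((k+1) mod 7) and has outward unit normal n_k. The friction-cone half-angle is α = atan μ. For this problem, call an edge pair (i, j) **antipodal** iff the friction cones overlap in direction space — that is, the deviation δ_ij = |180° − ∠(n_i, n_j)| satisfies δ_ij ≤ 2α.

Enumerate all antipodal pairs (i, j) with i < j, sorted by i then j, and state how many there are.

count = 11; pairs: (0,3), (0,4), (0,5), (0,6), (1,4), (1,5), (1,6), (2,4), (2,5), (2,6), (3,6)

α = atan 0.75 = 36.87°;  2α = 73.74°
n_0 = (+0.0767, +0.9971)
n_1 = (-0.2720, +0.9623)
n_2 = (-0.6915, +0.7224)
n_3 = (-0.9677, -0.2522)
n_4 = (-0.3752, -0.9269)
n_5 = (-0.0265, -0.9996)
n_6 = (+0.9266, -0.3759)
  (0,1): δ = 159.82°  ·
  (0,2): δ = 131.85°  ·
  (0,3): δ = 70.99°  ✓
  (0,4): δ = 17.64°  ✓
  (0,5): δ = 2.88°  ✓
  (0,6): δ = 72.32°  ✓
  (1,2): δ = 152.03°  ·
  (1,3): δ = 91.17°  ·
  (1,4): δ = 37.82°  ✓
  (1,5): δ = 17.30°  ✓
  (1,6): δ = 52.14°  ✓
  (2,3): δ = 119.14°  ·
  (2,4): δ = 65.79°  ✓
  (2,5): δ = 45.27°  ✓
  (2,6): δ = 24.17°  ✓
  (3,4): δ = 126.64°  ·
  (3,5): δ = 106.12°  ·
  (3,6): δ = 36.69°  ✓
  (4,5): δ = 159.48°  ·
  (4,6): δ = 90.05°  ·
  (5,6): δ = 110.56°  ·
antipodal pairs: 11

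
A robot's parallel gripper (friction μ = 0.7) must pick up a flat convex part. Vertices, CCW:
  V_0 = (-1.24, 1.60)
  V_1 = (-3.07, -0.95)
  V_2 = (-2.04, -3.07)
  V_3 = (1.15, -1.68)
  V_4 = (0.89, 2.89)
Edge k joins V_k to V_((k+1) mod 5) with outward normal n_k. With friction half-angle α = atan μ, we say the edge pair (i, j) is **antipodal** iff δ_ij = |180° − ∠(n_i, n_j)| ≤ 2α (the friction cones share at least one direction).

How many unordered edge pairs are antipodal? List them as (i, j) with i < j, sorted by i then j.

count = 5; pairs: (0,2), (0,3), (1,3), (2,4), (3,4)

α = atan 0.7 = 34.99°;  2α = 69.98°
n_0 = (-0.8124, +0.5830)
n_1 = (-0.8995, -0.4370)
n_2 = (+0.3995, -0.9167)
n_3 = (+0.9984, +0.0568)
n_4 = (-0.5180, +0.8554)
  (0,1): δ = 118.42°  ·
  (0,2): δ = 30.79°  ✓
  (0,3): δ = 38.92°  ✓
  (0,4): δ = 156.87°  ·
  (1,2): δ = 92.37°  ·
  (1,3): δ = 22.66°  ✓
  (1,4): δ = 95.29°  ·
  (2,3): δ = 110.29°  ·
  (2,4): δ = 7.66°  ✓
  (3,4): δ = 62.06°  ✓
antipodal pairs: 5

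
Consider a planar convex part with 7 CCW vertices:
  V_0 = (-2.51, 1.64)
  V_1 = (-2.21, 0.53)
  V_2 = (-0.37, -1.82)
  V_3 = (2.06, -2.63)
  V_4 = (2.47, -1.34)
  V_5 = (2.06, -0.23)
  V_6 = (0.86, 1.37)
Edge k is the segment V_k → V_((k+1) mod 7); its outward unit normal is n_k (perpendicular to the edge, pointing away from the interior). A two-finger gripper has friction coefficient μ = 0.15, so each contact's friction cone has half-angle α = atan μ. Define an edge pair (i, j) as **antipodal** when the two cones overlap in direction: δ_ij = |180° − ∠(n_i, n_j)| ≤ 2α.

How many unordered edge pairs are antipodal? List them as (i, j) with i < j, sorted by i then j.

count = 3; pairs: (0,4), (1,5), (2,6)

α = atan 0.15 = 8.53°;  2α = 17.06°
n_0 = (-0.9654, -0.2609)
n_1 = (-0.7874, -0.6165)
n_2 = (-0.3162, -0.9487)
n_3 = (+0.9530, -0.3029)
n_4 = (+0.9381, +0.3465)
n_5 = (+0.8000, +0.6000)
n_6 = (+0.0799, +0.9968)
  (0,1): δ = 157.06°  ·
  (0,2): δ = 123.56°  ·
  (0,3): δ = 32.76°  ·
  (0,4): δ = 5.15°  ✓
  (0,5): δ = 21.75°  ·
  (0,6): δ = 70.30°  ·
  (1,2): δ = 146.50°  ·
  (1,3): δ = 55.69°  ·
  (1,4): δ = 17.79°  ·
  (1,5): δ = 1.19°  ✓
  (1,6): δ = 47.36°  ·
  (2,3): δ = 89.20°  ·
  (2,4): δ = 51.29°  ·
  (2,5): δ = 34.70°  ·
  (2,6): δ = 13.85°  ✓
  (3,4): δ = 142.10°  ·
  (3,5): δ = 125.50°  ·
  (3,6): δ = 76.95°  ·
  (4,5): δ = 163.40°  ·
  (4,6): δ = 114.85°  ·
  (5,6): δ = 131.45°  ·
antipodal pairs: 3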